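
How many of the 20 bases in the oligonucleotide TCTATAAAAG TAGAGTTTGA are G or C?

A=8, G=4, T=7, C=1
Total G or C: 4 + 1 = 5

5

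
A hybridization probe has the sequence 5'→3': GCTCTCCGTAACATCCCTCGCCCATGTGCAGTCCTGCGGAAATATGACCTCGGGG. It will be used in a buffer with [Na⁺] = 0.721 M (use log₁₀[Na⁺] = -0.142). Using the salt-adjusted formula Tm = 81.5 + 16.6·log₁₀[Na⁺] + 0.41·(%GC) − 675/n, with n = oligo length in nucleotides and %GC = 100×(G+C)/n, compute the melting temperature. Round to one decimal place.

91.5°C

Length n = 55. Base counts: C=19, T=12, A=10, G=14
G+C = 33, so %GC = 33/55 × 100 = 60%
Salt term: 16.6 × (-0.142) = -2.357
GC term: 0.41 × 60 = 24.6; length term: −675/55 = −12.273
Tm = 81.5 + (-2.357) + 24.6 − 12.273 = 91.47 → 91.5°C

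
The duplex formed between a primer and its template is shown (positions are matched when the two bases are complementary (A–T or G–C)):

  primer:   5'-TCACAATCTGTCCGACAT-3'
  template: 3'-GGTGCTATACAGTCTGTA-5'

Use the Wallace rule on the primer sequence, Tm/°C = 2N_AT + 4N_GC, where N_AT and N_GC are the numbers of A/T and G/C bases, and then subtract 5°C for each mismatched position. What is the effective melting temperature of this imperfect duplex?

32°C

Primer base counts: A=5, T=5, G=2, C=6 → A+T=10, G+C=8
Perfect-match Tm = 2(10) + 4(8) = 20 + 32 = 52°C
Mismatches (positions where the bases are not complementary): 4 (at positions 1, 5, 8, 13)
Effective Tm = 52 − 4×5 = 52 − 20 = 32°C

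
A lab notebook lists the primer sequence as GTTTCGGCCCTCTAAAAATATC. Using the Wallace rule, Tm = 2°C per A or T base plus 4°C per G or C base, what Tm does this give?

Scanning the sequence gives A=6, T=7, C=6, G=3.
AT pairs contribute 13, GC pairs contribute 9.
Tm = 2(13) + 4(9) = 26 + 36 = 62°C

62°C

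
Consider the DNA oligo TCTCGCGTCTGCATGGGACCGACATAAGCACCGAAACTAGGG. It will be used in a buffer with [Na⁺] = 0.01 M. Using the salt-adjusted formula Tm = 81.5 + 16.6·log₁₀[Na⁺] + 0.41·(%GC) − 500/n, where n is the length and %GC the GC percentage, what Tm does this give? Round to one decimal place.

Length n = 42. Counting bases: G=12, C=12, T=7, A=11
G+C = 24, so %GC = 24/42 × 100 = 57.143%
Salt term: 16.6 × (-2) = -33.2
GC term: 0.41 × 57.143 = 23.429; length term: −500/42 = −11.905
Tm = 81.5 + (-33.2) + 23.429 − 11.905 = 59.824 → 59.8°C

59.8°C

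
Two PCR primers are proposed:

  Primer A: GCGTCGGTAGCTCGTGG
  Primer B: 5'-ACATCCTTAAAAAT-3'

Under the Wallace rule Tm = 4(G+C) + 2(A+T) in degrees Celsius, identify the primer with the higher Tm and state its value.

Primer A: A+T=5, G+C=12 → Tm = 2(5)+4(12) = 58°C
Primer B: A+T=11, G+C=3 → Tm = 2(11)+4(3) = 34°C
58°C vs 34°C → primer A is higher.

Primer A, 58°C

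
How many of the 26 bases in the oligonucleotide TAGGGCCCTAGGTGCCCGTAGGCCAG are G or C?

18

Base counts: C=8, T=4, A=4, G=10
G+C = 10 + 8 = 18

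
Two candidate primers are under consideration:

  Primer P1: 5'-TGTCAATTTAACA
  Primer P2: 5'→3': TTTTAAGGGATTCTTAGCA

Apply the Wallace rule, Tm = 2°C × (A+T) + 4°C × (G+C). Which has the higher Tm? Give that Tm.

Primer P2, 50°C

Primer P1: A+T=10, G+C=3 → Tm = 2(10)+4(3) = 32°C
Primer P2: A+T=13, G+C=6 → Tm = 2(13)+4(6) = 50°C
32°C vs 50°C → primer P2 is higher.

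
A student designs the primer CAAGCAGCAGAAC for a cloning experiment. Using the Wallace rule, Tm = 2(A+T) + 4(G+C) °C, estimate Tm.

40°C

Scanning the sequence gives T=0, C=4, A=6, G=3.
So N_AT = 6 and N_GC = 7.
Tm = 2×6 + 4×7 = 40°C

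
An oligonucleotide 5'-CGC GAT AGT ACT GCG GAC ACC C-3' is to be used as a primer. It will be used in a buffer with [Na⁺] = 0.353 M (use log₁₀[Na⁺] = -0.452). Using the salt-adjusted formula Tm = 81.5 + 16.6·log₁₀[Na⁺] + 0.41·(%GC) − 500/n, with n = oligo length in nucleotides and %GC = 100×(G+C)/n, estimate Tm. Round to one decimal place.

Length n = 22. Scanning the sequence gives T=3, G=6, A=5, C=8.
G+C = 14, so %GC = 14/22 × 100 = 63.636%
Salt term: 16.6 × (-0.452) = -7.503
GC term: 0.41 × 63.636 = 26.091; length term: −500/22 = −22.727
Tm = 81.5 + (-7.503) + 26.091 − 22.727 = 77.361 → 77.4°C

77.4°C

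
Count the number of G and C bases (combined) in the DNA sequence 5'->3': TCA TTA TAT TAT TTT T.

G=0, A=4, T=11, C=1
Total G or C: 0 + 1 = 1

1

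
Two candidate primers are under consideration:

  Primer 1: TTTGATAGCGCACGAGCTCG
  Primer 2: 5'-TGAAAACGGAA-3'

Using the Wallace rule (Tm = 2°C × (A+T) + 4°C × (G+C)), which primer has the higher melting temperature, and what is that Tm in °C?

Primer 1: A+T=9, G+C=11 → Tm = 2(9)+4(11) = 62°C
Primer 2: A+T=7, G+C=4 → Tm = 2(7)+4(4) = 30°C
62°C vs 30°C → primer 1 is higher.

Primer 1, 62°C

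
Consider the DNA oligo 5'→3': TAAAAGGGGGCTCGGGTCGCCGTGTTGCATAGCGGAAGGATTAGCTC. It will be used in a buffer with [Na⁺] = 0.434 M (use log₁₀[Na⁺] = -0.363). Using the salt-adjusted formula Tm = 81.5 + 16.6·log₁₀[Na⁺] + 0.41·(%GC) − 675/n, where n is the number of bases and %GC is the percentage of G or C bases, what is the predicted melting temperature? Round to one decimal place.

Length n = 47. Scanning the sequence gives T=10, C=9, A=10, G=18.
G+C = 27, so %GC = 27/47 × 100 = 57.447%
Salt term: 16.6 × (-0.363) = -6.026
GC term: 0.41 × 57.447 = 23.553; length term: −675/47 = −14.362
Tm = 81.5 + (-6.026) + 23.553 − 14.362 = 84.665 → 84.7°C

84.7°C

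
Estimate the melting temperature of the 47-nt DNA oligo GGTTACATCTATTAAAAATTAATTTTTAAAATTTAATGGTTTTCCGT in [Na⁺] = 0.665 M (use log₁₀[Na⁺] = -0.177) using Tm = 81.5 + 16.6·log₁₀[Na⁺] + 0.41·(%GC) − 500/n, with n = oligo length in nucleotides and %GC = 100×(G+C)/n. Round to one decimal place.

Length n = 47. Counting bases: T=22, C=4, G=5, A=16
G+C = 9, so %GC = 9/47 × 100 = 19.149%
Salt term: 16.6 × (-0.177) = -2.938
GC term: 0.41 × 19.149 = 7.851; length term: −500/47 = −10.638
Tm = 81.5 + (-2.938) + 7.851 − 10.638 = 75.775 → 75.8°C

75.8°C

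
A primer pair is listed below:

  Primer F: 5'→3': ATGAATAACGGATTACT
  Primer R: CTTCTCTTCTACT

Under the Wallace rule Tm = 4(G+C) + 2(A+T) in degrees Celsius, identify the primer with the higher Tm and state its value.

Primer F, 44°C

Primer F: A+T=12, G+C=5 → Tm = 2(12)+4(5) = 44°C
Primer R: A+T=8, G+C=5 → Tm = 2(8)+4(5) = 36°C
44°C vs 36°C → primer F is higher.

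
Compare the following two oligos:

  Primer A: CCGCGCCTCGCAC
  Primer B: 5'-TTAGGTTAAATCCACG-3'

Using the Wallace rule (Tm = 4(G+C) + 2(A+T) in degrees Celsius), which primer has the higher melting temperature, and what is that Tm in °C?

Primer A, 48°C

Primer A: A+T=2, G+C=11 → Tm = 2(2)+4(11) = 48°C
Primer B: A+T=10, G+C=6 → Tm = 2(10)+4(6) = 44°C
48°C vs 44°C → primer A is higher.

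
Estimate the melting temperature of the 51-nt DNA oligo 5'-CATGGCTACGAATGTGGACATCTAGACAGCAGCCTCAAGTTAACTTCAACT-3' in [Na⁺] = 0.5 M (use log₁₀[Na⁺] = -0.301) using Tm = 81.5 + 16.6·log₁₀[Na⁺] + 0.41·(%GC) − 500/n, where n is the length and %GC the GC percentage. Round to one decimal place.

Length n = 51. Counting bases: C=13, T=12, G=10, A=16
G+C = 23, so %GC = 23/51 × 100 = 45.098%
Salt term: 16.6 × (-0.301) = -4.997
GC term: 0.41 × 45.098 = 18.49; length term: −500/51 = −9.804
Tm = 81.5 + (-4.997) + 18.49 − 9.804 = 85.189 → 85.2°C

85.2°C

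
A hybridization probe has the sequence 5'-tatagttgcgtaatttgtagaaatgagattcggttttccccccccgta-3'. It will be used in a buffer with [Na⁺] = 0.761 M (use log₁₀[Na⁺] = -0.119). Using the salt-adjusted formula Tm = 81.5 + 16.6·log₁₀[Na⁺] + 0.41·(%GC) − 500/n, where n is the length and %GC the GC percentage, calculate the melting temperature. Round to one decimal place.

Length n = 48. T=17, G=10, A=11, C=10
G+C = 20, so %GC = 20/48 × 100 = 41.667%
Salt term: 16.6 × (-0.119) = -1.975
GC term: 0.41 × 41.667 = 17.083; length term: −500/48 = −10.417
Tm = 81.5 + (-1.975) + 17.083 − 10.417 = 86.191 → 86.2°C

86.2°C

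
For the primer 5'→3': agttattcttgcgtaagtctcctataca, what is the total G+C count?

10

Counting bases: T=11, A=7, C=6, G=4
G+C = 4 + 6 = 10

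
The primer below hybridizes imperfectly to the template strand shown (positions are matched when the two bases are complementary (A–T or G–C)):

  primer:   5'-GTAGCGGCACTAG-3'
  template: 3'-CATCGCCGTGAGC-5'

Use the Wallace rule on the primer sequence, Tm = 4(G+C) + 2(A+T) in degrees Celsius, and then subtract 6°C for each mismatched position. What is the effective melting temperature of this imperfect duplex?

Primer base counts: A=3, T=2, G=5, C=3 → A+T=5, G+C=8
Perfect-match Tm = 2(5) + 4(8) = 10 + 32 = 42°C
Mismatches (positions where the bases are not complementary): 1 (at position 12)
Effective Tm = 42 − 1×6 = 42 − 6 = 36°C

36°C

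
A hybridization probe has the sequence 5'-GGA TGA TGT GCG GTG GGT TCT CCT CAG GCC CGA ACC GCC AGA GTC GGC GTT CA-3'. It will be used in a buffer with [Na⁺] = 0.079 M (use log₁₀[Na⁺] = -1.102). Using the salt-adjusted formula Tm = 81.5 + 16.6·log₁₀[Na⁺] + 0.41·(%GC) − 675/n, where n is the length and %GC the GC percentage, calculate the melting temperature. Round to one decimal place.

76.8°C

Length n = 53. C=15, G=19, A=8, T=11
G+C = 34, so %GC = 34/53 × 100 = 64.151%
Salt term: 16.6 × (-1.102) = -18.293
GC term: 0.41 × 64.151 = 26.302; length term: −675/53 = −12.736
Tm = 81.5 + (-18.293) + 26.302 − 12.736 = 76.773 → 76.8°C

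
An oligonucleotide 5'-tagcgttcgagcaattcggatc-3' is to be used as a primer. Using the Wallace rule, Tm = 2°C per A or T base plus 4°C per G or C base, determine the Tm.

T=6, C=5, G=6, A=5
AT pairs contribute 11, GC pairs contribute 11.
Tm = 2×11 + 4×11 = 66°C

66°C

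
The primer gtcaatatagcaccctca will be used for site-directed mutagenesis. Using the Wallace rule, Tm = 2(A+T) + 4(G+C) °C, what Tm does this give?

52°C

Scanning the sequence gives G=2, T=4, A=6, C=6.
So N_AT = 10 and N_GC = 8.
Tm = 4·8 + 2·10 = 32 + 20 = 52°C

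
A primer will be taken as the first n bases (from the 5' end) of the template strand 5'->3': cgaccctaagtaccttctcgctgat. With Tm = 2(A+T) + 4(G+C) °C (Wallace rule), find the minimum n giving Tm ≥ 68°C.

n = 22

First 21 bases: CGACCCTAAGTACCTTCTCGC → Tm = 66°C (< 68°C)
First 22 bases: CGACCCTAAGTACCTTCTCGCT → Tm = 68°C (≥ 68°C)
Each additional base adds 2°C (A/T) or 4°C (G/C), so Tm is non-decreasing in n; n = 22 is the first length to reach 68°C.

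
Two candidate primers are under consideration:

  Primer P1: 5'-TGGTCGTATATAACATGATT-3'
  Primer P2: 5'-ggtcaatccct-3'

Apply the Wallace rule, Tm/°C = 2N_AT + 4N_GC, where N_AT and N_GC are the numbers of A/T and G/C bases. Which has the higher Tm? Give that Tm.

Primer P1, 52°C

Primer P1: A+T=14, G+C=6 → Tm = 2(14)+4(6) = 52°C
Primer P2: A+T=5, G+C=6 → Tm = 2(5)+4(6) = 34°C
52°C vs 34°C → primer P1 is higher.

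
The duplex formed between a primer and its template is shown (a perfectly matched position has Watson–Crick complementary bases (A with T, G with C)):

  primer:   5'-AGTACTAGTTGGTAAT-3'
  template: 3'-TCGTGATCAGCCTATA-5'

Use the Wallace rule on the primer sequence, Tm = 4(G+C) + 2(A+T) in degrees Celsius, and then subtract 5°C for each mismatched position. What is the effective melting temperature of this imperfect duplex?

22°C

Primer base counts: A=5, T=6, G=4, C=1 → A+T=11, G+C=5
Perfect-match Tm = 2(11) + 4(5) = 22 + 20 = 42°C
Mismatches (positions where the bases are not complementary): 4 (at positions 3, 10, 13, 14)
Effective Tm = 42 − 4×5 = 42 − 20 = 22°C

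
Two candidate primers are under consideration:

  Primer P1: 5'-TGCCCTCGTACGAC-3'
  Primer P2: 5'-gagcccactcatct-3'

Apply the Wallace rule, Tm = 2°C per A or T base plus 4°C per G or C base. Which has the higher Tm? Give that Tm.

Primer P1: A+T=5, G+C=9 → Tm = 2(5)+4(9) = 46°C
Primer P2: A+T=6, G+C=8 → Tm = 2(6)+4(8) = 44°C
46°C vs 44°C → primer P1 is higher.

Primer P1, 46°C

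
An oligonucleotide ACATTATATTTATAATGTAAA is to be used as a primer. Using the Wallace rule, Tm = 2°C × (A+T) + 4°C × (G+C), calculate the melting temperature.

Counting bases: C=1, T=9, G=1, A=10
A+T = 19, G+C = 2
Tm = 2(19) + 4(2) = 38 + 8 = 46°C

46°C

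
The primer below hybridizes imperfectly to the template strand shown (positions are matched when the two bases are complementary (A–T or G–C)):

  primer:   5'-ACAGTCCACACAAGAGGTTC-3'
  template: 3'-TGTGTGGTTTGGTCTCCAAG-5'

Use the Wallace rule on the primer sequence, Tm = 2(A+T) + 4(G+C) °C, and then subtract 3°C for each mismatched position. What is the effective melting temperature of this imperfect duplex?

48°C

Primer base counts: A=7, T=3, G=4, C=6 → A+T=10, G+C=10
Perfect-match Tm = 2(10) + 4(10) = 20 + 40 = 60°C
Mismatches (positions where the bases are not complementary): 4 (at positions 4, 5, 9, 12)
Effective Tm = 60 − 4×3 = 60 − 12 = 48°C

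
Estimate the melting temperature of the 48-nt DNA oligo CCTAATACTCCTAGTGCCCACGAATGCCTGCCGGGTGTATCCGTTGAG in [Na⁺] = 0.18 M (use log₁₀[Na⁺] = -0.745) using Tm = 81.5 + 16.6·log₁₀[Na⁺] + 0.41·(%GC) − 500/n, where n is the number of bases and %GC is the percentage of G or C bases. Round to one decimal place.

81.8°C

Length n = 48. G=12, T=12, C=15, A=9
G+C = 27, so %GC = 27/48 × 100 = 56.25%
Salt term: 16.6 × (-0.745) = -12.367
GC term: 0.41 × 56.25 = 23.062; length term: −500/48 = −10.417
Tm = 81.5 + (-12.367) + 23.062 − 10.417 = 81.778 → 81.8°C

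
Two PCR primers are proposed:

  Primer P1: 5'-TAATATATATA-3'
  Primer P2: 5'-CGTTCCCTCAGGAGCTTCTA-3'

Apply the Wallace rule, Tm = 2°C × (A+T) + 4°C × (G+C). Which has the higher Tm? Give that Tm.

Primer P1: A+T=11, G+C=0 → Tm = 2(11)+4(0) = 22°C
Primer P2: A+T=9, G+C=11 → Tm = 2(9)+4(11) = 62°C
22°C vs 62°C → primer P2 is higher.

Primer P2, 62°C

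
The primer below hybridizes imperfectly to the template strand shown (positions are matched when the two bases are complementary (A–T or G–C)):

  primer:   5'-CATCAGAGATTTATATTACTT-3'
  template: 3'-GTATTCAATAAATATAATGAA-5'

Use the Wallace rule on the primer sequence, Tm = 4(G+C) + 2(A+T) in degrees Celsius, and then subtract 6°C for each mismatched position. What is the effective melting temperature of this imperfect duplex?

Primer base counts: A=7, T=9, G=2, C=3 → A+T=16, G+C=5
Perfect-match Tm = 2(16) + 4(5) = 32 + 20 = 52°C
Mismatches (positions where the bases are not complementary): 3 (at positions 4, 7, 8)
Effective Tm = 52 − 3×6 = 52 − 18 = 34°C

34°C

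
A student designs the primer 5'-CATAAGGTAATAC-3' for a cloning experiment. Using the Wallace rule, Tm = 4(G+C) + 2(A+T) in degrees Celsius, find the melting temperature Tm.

T=3, C=2, G=2, A=6
AT pairs contribute 9, GC pairs contribute 4.
Tm = 2×9 + 4×4 = 34°C

34°C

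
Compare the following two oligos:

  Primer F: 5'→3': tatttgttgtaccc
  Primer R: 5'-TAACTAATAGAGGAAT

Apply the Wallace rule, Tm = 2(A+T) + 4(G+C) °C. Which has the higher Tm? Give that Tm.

Primer R, 40°C

Primer F: A+T=9, G+C=5 → Tm = 2(9)+4(5) = 38°C
Primer R: A+T=12, G+C=4 → Tm = 2(12)+4(4) = 40°C
38°C vs 40°C → primer R is higher.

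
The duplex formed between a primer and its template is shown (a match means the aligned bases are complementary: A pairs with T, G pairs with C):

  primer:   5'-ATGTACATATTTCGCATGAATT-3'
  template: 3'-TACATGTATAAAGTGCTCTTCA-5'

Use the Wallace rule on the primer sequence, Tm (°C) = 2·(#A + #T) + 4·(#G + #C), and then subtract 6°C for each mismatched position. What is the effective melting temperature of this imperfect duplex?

Primer base counts: A=7, T=9, G=3, C=3 → A+T=16, G+C=6
Perfect-match Tm = 2(16) + 4(6) = 32 + 24 = 56°C
Mismatches (positions where the bases are not complementary): 4 (at positions 14, 16, 17, 21)
Effective Tm = 56 − 4×6 = 56 − 24 = 32°C

32°C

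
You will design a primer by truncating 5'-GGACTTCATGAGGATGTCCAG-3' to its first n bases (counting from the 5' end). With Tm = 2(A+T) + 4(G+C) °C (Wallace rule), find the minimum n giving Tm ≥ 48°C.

First 15 bases: GGACTTCATGAGGAT → Tm = 44°C (< 48°C)
First 16 bases: GGACTTCATGAGGATG → Tm = 48°C (≥ 48°C)
Each additional base adds 2°C (A/T) or 4°C (G/C), so Tm is non-decreasing in n; n = 16 is the first length to reach 48°C.

n = 16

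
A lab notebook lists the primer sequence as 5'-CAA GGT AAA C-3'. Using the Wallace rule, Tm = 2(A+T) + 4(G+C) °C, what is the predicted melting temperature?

28°C

Counting bases: A=5, T=1, G=2, C=2
AT pairs contribute 6, GC pairs contribute 4.
Tm = 4·4 + 2·6 = 16 + 12 = 28°C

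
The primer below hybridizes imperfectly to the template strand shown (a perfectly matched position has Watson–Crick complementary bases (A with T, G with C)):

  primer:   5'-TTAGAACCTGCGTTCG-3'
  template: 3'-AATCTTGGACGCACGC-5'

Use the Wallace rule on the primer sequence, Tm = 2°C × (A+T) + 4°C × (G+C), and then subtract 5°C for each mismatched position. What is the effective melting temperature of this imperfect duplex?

Primer base counts: A=3, T=5, G=4, C=4 → A+T=8, G+C=8
Perfect-match Tm = 2(8) + 4(8) = 16 + 32 = 48°C
Mismatches (positions where the bases are not complementary): 1 (at position 14)
Effective Tm = 48 − 1×5 = 48 − 5 = 43°C

43°C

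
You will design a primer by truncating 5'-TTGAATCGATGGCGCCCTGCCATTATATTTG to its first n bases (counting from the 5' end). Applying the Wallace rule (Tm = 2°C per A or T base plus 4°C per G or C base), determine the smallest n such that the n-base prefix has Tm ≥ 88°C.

First 30 bases: TTGAATCGATGGCGCCCTGCCATTATATTT → Tm = 86°C (< 88°C)
First 31 bases: TTGAATCGATGGCGCCCTGCCATTATATTTG → Tm = 90°C (≥ 88°C)
Each additional base adds 2°C (A/T) or 4°C (G/C), so Tm is non-decreasing in n; n = 31 is the first length to reach 88°C.

n = 31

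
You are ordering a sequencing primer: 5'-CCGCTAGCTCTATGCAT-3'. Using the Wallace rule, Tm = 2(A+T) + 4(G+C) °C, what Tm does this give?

C=6, T=5, G=3, A=3
A+T = 8, G+C = 9
Tm = 4·9 + 2·8 = 36 + 16 = 52°C

52°C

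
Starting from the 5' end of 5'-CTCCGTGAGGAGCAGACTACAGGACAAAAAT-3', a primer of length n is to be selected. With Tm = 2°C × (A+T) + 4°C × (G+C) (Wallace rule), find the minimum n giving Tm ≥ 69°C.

n = 22

First 21 bases: CTCCGTGAGGAGCAGACTACA → Tm = 66°C (< 69°C)
First 22 bases: CTCCGTGAGGAGCAGACTACAG → Tm = 70°C (≥ 69°C)
Each additional base adds 2°C (A/T) or 4°C (G/C), so Tm is non-decreasing in n; n = 22 is the first length to reach 69°C.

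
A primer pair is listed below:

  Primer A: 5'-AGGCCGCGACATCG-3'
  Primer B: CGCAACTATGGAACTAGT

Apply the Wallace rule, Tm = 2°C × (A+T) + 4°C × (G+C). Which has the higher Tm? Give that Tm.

Primer B, 52°C

Primer A: A+T=4, G+C=10 → Tm = 2(4)+4(10) = 48°C
Primer B: A+T=10, G+C=8 → Tm = 2(10)+4(8) = 52°C
48°C vs 52°C → primer B is higher.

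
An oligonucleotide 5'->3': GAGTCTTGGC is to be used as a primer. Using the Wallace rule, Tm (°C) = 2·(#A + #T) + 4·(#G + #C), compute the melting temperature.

32°C

Base counts: A=1, G=4, C=2, T=3
So N_AT = 4 and N_GC = 6.
Tm = 2×4 + 4×6 = 32°C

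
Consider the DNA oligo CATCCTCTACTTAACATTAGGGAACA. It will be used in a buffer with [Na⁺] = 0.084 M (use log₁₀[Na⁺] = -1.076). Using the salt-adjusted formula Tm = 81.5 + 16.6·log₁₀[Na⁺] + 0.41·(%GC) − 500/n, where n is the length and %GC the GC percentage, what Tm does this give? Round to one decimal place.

Length n = 26. Scanning the sequence gives A=9, G=3, T=7, C=7.
G+C = 10, so %GC = 10/26 × 100 = 38.462%
Salt term: 16.6 × (-1.076) = -17.862
GC term: 0.41 × 38.462 = 15.769; length term: −500/26 = −19.231
Tm = 81.5 + (-17.862) + 15.769 − 19.231 = 60.176 → 60.2°C

60.2°C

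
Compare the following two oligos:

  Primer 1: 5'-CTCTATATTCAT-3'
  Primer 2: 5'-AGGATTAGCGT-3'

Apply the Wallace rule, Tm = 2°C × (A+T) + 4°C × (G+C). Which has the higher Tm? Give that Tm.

Primer 2, 32°C

Primer 1: A+T=9, G+C=3 → Tm = 2(9)+4(3) = 30°C
Primer 2: A+T=6, G+C=5 → Tm = 2(6)+4(5) = 32°C
30°C vs 32°C → primer 2 is higher.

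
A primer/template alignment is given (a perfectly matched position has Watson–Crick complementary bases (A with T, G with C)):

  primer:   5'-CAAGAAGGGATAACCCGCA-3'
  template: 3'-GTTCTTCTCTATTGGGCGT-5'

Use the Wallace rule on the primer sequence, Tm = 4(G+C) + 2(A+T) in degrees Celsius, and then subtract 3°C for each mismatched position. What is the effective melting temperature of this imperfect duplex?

Primer base counts: A=8, T=1, G=5, C=5 → A+T=9, G+C=10
Perfect-match Tm = 2(9) + 4(10) = 18 + 40 = 58°C
Mismatches (positions where the bases are not complementary): 1 (at position 8)
Effective Tm = 58 − 1×3 = 58 − 3 = 55°C

55°C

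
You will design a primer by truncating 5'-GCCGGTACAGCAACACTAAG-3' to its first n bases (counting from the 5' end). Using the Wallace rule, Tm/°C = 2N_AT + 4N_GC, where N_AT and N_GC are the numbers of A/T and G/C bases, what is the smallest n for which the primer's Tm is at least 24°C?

n = 7

First 6 bases: GCCGGT → Tm = 22°C (< 24°C)
First 7 bases: GCCGGTA → Tm = 24°C (≥ 24°C)
Since every base adds ≥2°C, Tm only increases with n, so the threshold is first crossed at n = 7.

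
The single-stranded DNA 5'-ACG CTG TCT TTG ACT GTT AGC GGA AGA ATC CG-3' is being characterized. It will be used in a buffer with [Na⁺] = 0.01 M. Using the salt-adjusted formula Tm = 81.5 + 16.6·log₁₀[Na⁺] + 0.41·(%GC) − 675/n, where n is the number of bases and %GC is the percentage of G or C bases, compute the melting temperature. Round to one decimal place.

47.7°C

Length n = 32. Scanning the sequence gives T=9, G=9, A=7, C=7.
G+C = 16, so %GC = 16/32 × 100 = 50%
Salt term: 16.6 × (-2) = -33.2
GC term: 0.41 × 50 = 20.5; length term: −675/32 = −21.094
Tm = 81.5 + (-33.2) + 20.5 − 21.094 = 47.706 → 47.7°C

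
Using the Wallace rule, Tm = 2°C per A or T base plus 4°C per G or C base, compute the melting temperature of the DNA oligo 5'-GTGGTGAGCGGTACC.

C=3, T=3, G=7, A=2
So N_AT = 5 and N_GC = 10.
Tm = 2×5 + 4×10 = 50°C

50°C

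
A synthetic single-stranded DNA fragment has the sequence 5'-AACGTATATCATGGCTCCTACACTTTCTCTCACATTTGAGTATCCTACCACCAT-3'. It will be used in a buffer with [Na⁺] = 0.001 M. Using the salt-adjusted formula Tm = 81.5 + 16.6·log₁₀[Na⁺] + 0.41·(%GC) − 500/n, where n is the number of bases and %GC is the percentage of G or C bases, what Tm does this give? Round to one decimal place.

Length n = 54. A=14, T=18, G=5, C=17
G+C = 22, so %GC = 22/54 × 100 = 40.741%
Salt term: 16.6 × (-3) = -49.8
GC term: 0.41 × 40.741 = 16.704; length term: −500/54 = −9.259
Tm = 81.5 + (-49.8) + 16.704 − 9.259 = 39.145 → 39.1°C

39.1°C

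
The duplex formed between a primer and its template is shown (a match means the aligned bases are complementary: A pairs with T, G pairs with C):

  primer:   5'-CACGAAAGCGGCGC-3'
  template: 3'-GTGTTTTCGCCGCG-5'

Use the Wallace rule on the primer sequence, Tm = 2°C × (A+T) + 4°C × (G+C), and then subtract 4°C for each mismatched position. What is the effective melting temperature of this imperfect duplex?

44°C

Primer base counts: A=4, T=0, G=5, C=5 → A+T=4, G+C=10
Perfect-match Tm = 2(4) + 4(10) = 8 + 40 = 48°C
Mismatches (positions where the bases are not complementary): 1 (at position 4)
Effective Tm = 48 − 1×4 = 48 − 4 = 44°C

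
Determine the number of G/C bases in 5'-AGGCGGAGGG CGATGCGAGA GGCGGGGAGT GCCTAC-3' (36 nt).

Counting bases: C=7, G=19, T=3, A=7
Total G or C: 19 + 7 = 26

26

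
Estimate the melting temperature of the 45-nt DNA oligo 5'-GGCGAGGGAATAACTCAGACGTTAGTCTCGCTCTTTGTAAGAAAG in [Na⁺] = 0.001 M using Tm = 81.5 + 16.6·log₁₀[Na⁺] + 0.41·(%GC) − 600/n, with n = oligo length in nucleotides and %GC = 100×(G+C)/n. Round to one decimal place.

37.5°C

Length n = 45. Scanning the sequence gives T=11, C=8, G=13, A=13.
G+C = 21, so %GC = 21/45 × 100 = 46.667%
Salt term: 16.6 × (-3) = -49.8
GC term: 0.41 × 46.667 = 19.133; length term: −600/45 = −13.333
Tm = 81.5 + (-49.8) + 19.133 − 13.333 = 37.5 → 37.5°C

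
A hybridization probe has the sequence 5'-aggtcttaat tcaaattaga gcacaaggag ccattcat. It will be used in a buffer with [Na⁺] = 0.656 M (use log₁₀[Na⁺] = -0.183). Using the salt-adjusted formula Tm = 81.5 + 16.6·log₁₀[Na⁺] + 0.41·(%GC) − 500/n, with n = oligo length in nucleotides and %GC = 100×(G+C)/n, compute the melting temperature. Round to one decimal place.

80.4°C

Length n = 38. Base counts: G=7, C=7, A=14, T=10
G+C = 14, so %GC = 14/38 × 100 = 36.842%
Salt term: 16.6 × (-0.183) = -3.038
GC term: 0.41 × 36.842 = 15.105; length term: −500/38 = −13.158
Tm = 81.5 + (-3.038) + 15.105 − 13.158 = 80.409 → 80.4°C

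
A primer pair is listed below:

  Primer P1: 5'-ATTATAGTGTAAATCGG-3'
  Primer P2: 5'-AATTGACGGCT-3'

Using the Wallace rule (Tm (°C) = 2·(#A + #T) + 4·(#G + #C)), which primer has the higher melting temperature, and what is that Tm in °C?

Primer P1, 44°C

Primer P1: A+T=12, G+C=5 → Tm = 2(12)+4(5) = 44°C
Primer P2: A+T=6, G+C=5 → Tm = 2(6)+4(5) = 32°C
44°C vs 32°C → primer P1 is higher.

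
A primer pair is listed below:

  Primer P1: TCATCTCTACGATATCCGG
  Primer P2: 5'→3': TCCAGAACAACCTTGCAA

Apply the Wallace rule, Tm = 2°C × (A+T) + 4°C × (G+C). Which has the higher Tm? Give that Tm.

Primer P1: A+T=10, G+C=9 → Tm = 2(10)+4(9) = 56°C
Primer P2: A+T=10, G+C=8 → Tm = 2(10)+4(8) = 52°C
56°C vs 52°C → primer P1 is higher.

Primer P1, 56°C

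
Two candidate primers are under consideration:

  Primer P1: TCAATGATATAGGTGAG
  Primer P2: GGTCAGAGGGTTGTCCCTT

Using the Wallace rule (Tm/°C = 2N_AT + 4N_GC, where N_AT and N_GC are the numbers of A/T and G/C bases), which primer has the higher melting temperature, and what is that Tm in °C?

Primer P1: A+T=11, G+C=6 → Tm = 2(11)+4(6) = 46°C
Primer P2: A+T=8, G+C=11 → Tm = 2(8)+4(11) = 60°C
46°C vs 60°C → primer P2 is higher.

Primer P2, 60°C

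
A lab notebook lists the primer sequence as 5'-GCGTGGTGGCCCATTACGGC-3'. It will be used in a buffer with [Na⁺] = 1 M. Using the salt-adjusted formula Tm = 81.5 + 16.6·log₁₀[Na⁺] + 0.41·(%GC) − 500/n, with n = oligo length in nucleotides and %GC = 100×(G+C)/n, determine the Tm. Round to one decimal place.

Length n = 20. Counting bases: T=4, G=8, C=6, A=2
G+C = 14, so %GC = 14/20 × 100 = 70%
Salt term: 16.6 × (0) = 0
GC term: 0.41 × 70 = 28.7; length term: −500/20 = −25
Tm = 81.5 + (0) + 28.7 − 25 = 85.2 → 85.2°C

85.2°C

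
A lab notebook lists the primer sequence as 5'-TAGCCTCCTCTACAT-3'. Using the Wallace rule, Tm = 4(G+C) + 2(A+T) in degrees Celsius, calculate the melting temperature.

Scanning the sequence gives A=3, G=1, T=5, C=6.
AT pairs contribute 8, GC pairs contribute 7.
Tm = 2×8 + 4×7 = 44°C

44°C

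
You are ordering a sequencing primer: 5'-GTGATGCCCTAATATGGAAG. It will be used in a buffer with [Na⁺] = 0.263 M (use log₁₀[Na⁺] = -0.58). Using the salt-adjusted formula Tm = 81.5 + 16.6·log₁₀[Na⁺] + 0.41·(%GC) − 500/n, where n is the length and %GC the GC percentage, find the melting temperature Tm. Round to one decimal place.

65.3°C

Length n = 20. Counting bases: C=3, T=5, G=6, A=6
G+C = 9, so %GC = 9/20 × 100 = 45%
Salt term: 16.6 × (-0.58) = -9.628
GC term: 0.41 × 45 = 18.45; length term: −500/20 = −25
Tm = 81.5 + (-9.628) + 18.45 − 25 = 65.322 → 65.3°C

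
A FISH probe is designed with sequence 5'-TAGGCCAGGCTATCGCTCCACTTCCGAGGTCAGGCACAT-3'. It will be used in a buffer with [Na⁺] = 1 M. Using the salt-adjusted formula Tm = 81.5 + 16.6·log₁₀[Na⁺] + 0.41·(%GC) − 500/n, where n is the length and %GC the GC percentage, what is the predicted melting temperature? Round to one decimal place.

92.9°C

Length n = 39. Counting bases: A=8, G=10, T=8, C=13
G+C = 23, so %GC = 23/39 × 100 = 58.974%
Salt term: 16.6 × (0) = 0
GC term: 0.41 × 58.974 = 24.179; length term: −500/39 = −12.821
Tm = 81.5 + (0) + 24.179 − 12.821 = 92.858 → 92.9°C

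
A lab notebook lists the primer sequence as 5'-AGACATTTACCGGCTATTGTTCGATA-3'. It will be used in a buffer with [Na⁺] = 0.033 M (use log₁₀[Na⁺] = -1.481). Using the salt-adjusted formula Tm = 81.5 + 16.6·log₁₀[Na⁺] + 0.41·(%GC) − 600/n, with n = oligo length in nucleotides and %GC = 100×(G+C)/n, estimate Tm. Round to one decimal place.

49.6°C

Length n = 26. Base counts: C=5, T=9, G=5, A=7
G+C = 10, so %GC = 10/26 × 100 = 38.462%
Salt term: 16.6 × (-1.481) = -24.585
GC term: 0.41 × 38.462 = 15.769; length term: −600/26 = −23.077
Tm = 81.5 + (-24.585) + 15.769 − 23.077 = 49.607 → 49.6°C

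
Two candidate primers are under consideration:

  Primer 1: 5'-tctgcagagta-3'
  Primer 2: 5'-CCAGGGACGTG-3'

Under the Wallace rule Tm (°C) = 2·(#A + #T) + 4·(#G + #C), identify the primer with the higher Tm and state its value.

Primer 2, 38°C

Primer 1: A+T=6, G+C=5 → Tm = 2(6)+4(5) = 32°C
Primer 2: A+T=3, G+C=8 → Tm = 2(3)+4(8) = 38°C
32°C vs 38°C → primer 2 is higher.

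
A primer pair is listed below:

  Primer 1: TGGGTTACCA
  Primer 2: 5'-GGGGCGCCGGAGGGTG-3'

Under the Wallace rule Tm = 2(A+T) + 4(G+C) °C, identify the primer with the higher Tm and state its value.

Primer 1: A+T=5, G+C=5 → Tm = 2(5)+4(5) = 30°C
Primer 2: A+T=2, G+C=14 → Tm = 2(2)+4(14) = 60°C
30°C vs 60°C → primer 2 is higher.

Primer 2, 60°C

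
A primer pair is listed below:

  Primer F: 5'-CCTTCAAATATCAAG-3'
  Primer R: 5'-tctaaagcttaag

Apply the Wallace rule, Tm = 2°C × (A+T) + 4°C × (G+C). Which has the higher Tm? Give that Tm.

Primer F, 40°C

Primer F: A+T=10, G+C=5 → Tm = 2(10)+4(5) = 40°C
Primer R: A+T=9, G+C=4 → Tm = 2(9)+4(4) = 34°C
40°C vs 34°C → primer F is higher.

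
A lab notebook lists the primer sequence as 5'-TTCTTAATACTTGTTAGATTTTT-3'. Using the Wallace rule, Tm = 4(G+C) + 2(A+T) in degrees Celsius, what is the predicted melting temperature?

A=5, C=2, G=2, T=14
A+T = 19, G+C = 4
Tm = 2×19 + 4×4 = 54°C

54°C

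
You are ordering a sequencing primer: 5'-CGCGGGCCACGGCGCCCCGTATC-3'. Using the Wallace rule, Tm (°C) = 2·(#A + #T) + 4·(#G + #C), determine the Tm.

84°C

Base counts: C=11, A=2, T=2, G=8
A+T = 4, G+C = 19
Tm = 4·19 + 2·4 = 76 + 8 = 84°C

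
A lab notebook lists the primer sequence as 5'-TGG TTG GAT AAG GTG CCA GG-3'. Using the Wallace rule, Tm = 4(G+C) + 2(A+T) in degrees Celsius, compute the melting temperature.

Base counts: C=2, T=5, A=4, G=9
AT pairs contribute 9, GC pairs contribute 11.
Tm = 2×9 + 4×11 = 62°C

62°C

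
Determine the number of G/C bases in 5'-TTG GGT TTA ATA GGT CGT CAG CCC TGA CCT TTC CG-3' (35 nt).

18

Counting bases: T=12, G=9, C=9, A=5
G+C = 9 + 9 = 18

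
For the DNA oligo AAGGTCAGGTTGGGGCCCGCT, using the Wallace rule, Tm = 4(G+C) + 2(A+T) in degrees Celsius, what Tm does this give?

Scanning the sequence gives T=4, A=3, G=9, C=5.
So N_AT = 7 and N_GC = 14.
Tm = 2(7) + 4(14) = 14 + 56 = 70°C

70°C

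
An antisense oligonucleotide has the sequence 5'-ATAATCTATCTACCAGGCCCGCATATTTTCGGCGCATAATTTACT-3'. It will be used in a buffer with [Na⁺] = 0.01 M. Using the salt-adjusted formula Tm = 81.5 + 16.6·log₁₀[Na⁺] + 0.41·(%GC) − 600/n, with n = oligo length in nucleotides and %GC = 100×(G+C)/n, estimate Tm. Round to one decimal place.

Length n = 45. Counting bases: G=6, C=12, A=12, T=15
G+C = 18, so %GC = 18/45 × 100 = 40%
Salt term: 16.6 × (-2) = -33.2
GC term: 0.41 × 40 = 16.4; length term: −600/45 = −13.333
Tm = 81.5 + (-33.2) + 16.4 − 13.333 = 51.367 → 51.4°C

51.4°C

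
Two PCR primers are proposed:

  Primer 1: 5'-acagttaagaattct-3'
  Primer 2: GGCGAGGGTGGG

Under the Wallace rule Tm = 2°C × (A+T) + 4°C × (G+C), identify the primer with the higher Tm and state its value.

Primer 2, 44°C

Primer 1: A+T=11, G+C=4 → Tm = 2(11)+4(4) = 38°C
Primer 2: A+T=2, G+C=10 → Tm = 2(2)+4(10) = 44°C
38°C vs 44°C → primer 2 is higher.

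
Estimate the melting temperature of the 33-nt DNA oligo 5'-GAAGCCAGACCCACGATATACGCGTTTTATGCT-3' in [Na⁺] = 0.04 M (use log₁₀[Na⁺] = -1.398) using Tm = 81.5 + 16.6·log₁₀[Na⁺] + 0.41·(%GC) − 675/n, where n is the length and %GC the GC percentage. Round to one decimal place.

Length n = 33. Counting bases: G=7, C=9, T=8, A=9
G+C = 16, so %GC = 16/33 × 100 = 48.485%
Salt term: 16.6 × (-1.398) = -23.207
GC term: 0.41 × 48.485 = 19.879; length term: −675/33 = −20.455
Tm = 81.5 + (-23.207) + 19.879 − 20.455 = 57.717 → 57.7°C

57.7°C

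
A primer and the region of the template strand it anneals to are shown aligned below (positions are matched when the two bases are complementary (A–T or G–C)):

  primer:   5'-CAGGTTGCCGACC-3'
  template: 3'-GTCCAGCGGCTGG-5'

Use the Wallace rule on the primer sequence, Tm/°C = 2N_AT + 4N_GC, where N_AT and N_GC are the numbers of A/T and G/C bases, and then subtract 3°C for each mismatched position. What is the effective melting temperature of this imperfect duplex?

Primer base counts: A=2, T=2, G=4, C=5 → A+T=4, G+C=9
Perfect-match Tm = 2(4) + 4(9) = 8 + 36 = 44°C
Mismatches (positions where the bases are not complementary): 1 (at position 6)
Effective Tm = 44 − 1×3 = 44 − 3 = 41°C

41°C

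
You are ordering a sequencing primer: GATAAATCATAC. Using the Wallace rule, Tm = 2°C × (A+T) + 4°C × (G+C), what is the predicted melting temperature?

Counting bases: T=3, G=1, C=2, A=6
A+T = 9, G+C = 3
Tm = 2(9) + 4(3) = 18 + 12 = 30°C

30°C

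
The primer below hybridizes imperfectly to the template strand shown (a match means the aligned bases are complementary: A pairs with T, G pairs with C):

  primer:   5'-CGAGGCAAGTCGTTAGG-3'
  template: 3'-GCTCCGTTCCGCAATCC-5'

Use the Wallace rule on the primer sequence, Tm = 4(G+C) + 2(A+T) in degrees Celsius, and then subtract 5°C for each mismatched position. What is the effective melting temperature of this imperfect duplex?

49°C

Primer base counts: A=4, T=3, G=7, C=3 → A+T=7, G+C=10
Perfect-match Tm = 2(7) + 4(10) = 14 + 40 = 54°C
Mismatches (positions where the bases are not complementary): 1 (at position 10)
Effective Tm = 54 − 1×5 = 54 − 5 = 49°C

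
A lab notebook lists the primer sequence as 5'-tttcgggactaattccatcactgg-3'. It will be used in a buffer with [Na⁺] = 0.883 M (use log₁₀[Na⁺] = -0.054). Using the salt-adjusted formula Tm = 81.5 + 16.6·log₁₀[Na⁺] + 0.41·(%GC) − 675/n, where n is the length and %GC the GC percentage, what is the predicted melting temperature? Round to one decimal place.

71.3°C

Length n = 24. Scanning the sequence gives C=6, T=8, A=5, G=5.
G+C = 11, so %GC = 11/24 × 100 = 45.833%
Salt term: 16.6 × (-0.054) = -0.896
GC term: 0.41 × 45.833 = 18.792; length term: −675/24 = −28.125
Tm = 81.5 + (-0.896) + 18.792 − 28.125 = 71.271 → 71.3°C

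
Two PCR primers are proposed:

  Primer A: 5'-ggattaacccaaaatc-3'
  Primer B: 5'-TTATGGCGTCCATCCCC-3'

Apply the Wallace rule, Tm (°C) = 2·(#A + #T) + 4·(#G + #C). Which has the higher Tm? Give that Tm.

Primer A: A+T=10, G+C=6 → Tm = 2(10)+4(6) = 44°C
Primer B: A+T=7, G+C=10 → Tm = 2(7)+4(10) = 54°C
44°C vs 54°C → primer B is higher.

Primer B, 54°C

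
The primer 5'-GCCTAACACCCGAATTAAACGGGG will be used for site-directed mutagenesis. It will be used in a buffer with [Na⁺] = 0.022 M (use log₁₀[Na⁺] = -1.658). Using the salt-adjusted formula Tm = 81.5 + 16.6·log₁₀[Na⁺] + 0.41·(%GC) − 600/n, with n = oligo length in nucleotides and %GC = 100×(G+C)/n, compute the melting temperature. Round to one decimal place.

51.2°C

Length n = 24. A=8, T=3, C=7, G=6
G+C = 13, so %GC = 13/24 × 100 = 54.167%
Salt term: 16.6 × (-1.658) = -27.523
GC term: 0.41 × 54.167 = 22.208; length term: −600/24 = −25
Tm = 81.5 + (-27.523) + 22.208 − 25 = 51.185 → 51.2°C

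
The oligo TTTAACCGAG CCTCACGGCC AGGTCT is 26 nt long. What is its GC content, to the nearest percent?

Scanning the sequence gives G=6, T=6, C=9, A=5.
G+C = 6 + 9 = 15 out of 26 bases
%GC = 15/26 × 100 = 57.69% ≈ 58%

58%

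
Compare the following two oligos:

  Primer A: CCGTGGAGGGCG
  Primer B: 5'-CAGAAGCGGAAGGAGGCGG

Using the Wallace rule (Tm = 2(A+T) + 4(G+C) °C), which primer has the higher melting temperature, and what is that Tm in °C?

Primer A: A+T=2, G+C=10 → Tm = 2(2)+4(10) = 44°C
Primer B: A+T=6, G+C=13 → Tm = 2(6)+4(13) = 64°C
44°C vs 64°C → primer B is higher.

Primer B, 64°C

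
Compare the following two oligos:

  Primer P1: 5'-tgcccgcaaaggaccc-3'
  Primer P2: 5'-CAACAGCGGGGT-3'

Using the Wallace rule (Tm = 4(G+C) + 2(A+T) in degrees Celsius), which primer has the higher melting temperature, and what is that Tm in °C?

Primer P1: A+T=5, G+C=11 → Tm = 2(5)+4(11) = 54°C
Primer P2: A+T=4, G+C=8 → Tm = 2(4)+4(8) = 40°C
54°C vs 40°C → primer P1 is higher.

Primer P1, 54°C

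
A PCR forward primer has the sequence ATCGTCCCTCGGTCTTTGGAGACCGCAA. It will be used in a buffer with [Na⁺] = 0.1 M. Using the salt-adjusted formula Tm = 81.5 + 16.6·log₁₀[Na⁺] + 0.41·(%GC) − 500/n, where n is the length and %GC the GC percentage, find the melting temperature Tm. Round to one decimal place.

70.5°C

Length n = 28. Base counts: A=5, T=7, C=9, G=7
G+C = 16, so %GC = 16/28 × 100 = 57.143%
Salt term: 16.6 × (-1) = -16.6
GC term: 0.41 × 57.143 = 23.429; length term: −500/28 = −17.857
Tm = 81.5 + (-16.6) + 23.429 − 17.857 = 70.472 → 70.5°C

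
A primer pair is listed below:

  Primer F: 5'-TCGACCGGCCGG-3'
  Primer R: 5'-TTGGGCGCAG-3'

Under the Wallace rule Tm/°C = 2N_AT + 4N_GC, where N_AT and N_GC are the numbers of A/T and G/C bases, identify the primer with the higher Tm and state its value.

Primer F: A+T=2, G+C=10 → Tm = 2(2)+4(10) = 44°C
Primer R: A+T=3, G+C=7 → Tm = 2(3)+4(7) = 34°C
44°C vs 34°C → primer F is higher.

Primer F, 44°C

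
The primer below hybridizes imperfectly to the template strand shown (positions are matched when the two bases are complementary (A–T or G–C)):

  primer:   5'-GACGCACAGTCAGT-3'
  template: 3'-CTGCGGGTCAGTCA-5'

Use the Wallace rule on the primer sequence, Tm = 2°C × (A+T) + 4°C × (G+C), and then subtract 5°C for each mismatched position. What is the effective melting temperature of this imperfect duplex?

39°C

Primer base counts: A=4, T=2, G=4, C=4 → A+T=6, G+C=8
Perfect-match Tm = 2(6) + 4(8) = 12 + 32 = 44°C
Mismatches (positions where the bases are not complementary): 1 (at position 6)
Effective Tm = 44 − 1×5 = 44 − 5 = 39°C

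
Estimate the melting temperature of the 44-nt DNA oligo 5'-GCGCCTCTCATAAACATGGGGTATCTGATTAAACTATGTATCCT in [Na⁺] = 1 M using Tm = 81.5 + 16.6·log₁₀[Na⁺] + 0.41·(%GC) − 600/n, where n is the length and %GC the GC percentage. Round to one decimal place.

Length n = 44. T=14, G=8, A=12, C=10
G+C = 18, so %GC = 18/44 × 100 = 40.909%
Salt term: 16.6 × (0) = 0
GC term: 0.41 × 40.909 = 16.773; length term: −600/44 = −13.636
Tm = 81.5 + (0) + 16.773 − 13.636 = 84.637 → 84.6°C

84.6°C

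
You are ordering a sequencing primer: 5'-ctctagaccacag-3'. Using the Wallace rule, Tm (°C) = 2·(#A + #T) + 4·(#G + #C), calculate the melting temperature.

40°C

Scanning the sequence gives C=5, G=2, A=4, T=2.
A+T = 6, G+C = 7
Tm = 4·7 + 2·6 = 28 + 12 = 40°C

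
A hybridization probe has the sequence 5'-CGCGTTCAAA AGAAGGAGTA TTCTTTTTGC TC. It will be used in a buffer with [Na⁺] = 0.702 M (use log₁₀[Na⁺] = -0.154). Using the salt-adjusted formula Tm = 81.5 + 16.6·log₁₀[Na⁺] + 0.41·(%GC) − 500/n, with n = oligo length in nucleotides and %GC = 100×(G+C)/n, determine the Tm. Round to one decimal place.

80.0°C

Length n = 32. G=7, C=6, A=8, T=11
G+C = 13, so %GC = 13/32 × 100 = 40.625%
Salt term: 16.6 × (-0.154) = -2.556
GC term: 0.41 × 40.625 = 16.656; length term: −500/32 = −15.625
Tm = 81.5 + (-2.556) + 16.656 − 15.625 = 79.975 → 80.0°C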